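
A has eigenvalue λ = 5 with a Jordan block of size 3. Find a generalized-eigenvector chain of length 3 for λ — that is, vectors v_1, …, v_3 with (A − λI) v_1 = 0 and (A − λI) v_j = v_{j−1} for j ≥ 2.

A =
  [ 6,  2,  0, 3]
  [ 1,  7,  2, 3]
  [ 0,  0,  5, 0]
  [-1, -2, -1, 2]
A Jordan chain for λ = 5 of length 3:
v_1 = (1, 1, 0, -1)ᵀ
v_2 = (0, 2, 0, -1)ᵀ
v_3 = (0, 0, 1, 0)ᵀ

Let N = A − (5)·I. We want v_3 with N^3 v_3 = 0 but N^2 v_3 ≠ 0; then v_{j-1} := N · v_j for j = 3, …, 2.

Pick v_3 = (0, 0, 1, 0)ᵀ.
Then v_2 = N · v_3 = (0, 2, 0, -1)ᵀ.
Then v_1 = N · v_2 = (1, 1, 0, -1)ᵀ.

Sanity check: (A − (5)·I) v_1 = (0, 0, 0, 0)ᵀ = 0. ✓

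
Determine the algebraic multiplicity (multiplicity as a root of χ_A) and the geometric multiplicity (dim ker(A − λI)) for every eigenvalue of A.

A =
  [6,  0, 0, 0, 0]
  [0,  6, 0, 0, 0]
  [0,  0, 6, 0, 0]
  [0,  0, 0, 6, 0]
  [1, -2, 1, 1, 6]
λ = 6: alg = 5, geom = 4

Step 1 — factor the characteristic polynomial to read off the algebraic multiplicities:
  χ_A(x) = (x - 6)^5

Step 2 — compute geometric multiplicities via the rank-nullity identity g(λ) = n − rank(A − λI):
  rank(A − (6)·I) = 1, so dim ker(A − (6)·I) = n − 1 = 4

Summary:
  λ = 6: algebraic multiplicity = 5, geometric multiplicity = 4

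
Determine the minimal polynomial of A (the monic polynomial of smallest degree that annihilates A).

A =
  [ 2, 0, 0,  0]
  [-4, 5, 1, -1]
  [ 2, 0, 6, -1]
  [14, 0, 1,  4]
x^3 - 12*x^2 + 45*x - 50

The characteristic polynomial is χ_A(x) = (x - 5)^3*(x - 2), so the eigenvalues are known. The minimal polynomial is
  m_A(x) = Π_λ (x − λ)^{k_λ}
where k_λ is the size of the *largest* Jordan block for λ (equivalently, the smallest k with (A − λI)^k v = 0 for every generalised eigenvector v of λ).

  λ = 2: largest Jordan block has size 1, contributing (x − 2)
  λ = 5: largest Jordan block has size 2, contributing (x − 5)^2

So m_A(x) = (x - 5)^2*(x - 2) = x^3 - 12*x^2 + 45*x - 50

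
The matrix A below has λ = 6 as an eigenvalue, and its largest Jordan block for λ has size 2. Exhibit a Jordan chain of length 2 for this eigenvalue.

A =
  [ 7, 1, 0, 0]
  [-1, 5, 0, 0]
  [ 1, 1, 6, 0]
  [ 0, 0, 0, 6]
A Jordan chain for λ = 6 of length 2:
v_1 = (1, -1, 1, 0)ᵀ
v_2 = (1, 0, 0, 0)ᵀ

Let N = A − (6)·I. We want v_2 with N^2 v_2 = 0 but N^1 v_2 ≠ 0; then v_{j-1} := N · v_j for j = 2, …, 2.

Pick v_2 = (1, 0, 0, 0)ᵀ.
Then v_1 = N · v_2 = (1, -1, 1, 0)ᵀ.

Sanity check: (A − (6)·I) v_1 = (0, 0, 0, 0)ᵀ = 0. ✓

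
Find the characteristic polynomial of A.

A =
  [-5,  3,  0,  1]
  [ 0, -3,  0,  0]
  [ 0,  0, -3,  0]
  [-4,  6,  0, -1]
x^4 + 12*x^3 + 54*x^2 + 108*x + 81

Expanding det(x·I − A) (e.g. by cofactor expansion or by noting that A is similar to its Jordan form J, which has the same characteristic polynomial as A) gives
  χ_A(x) = x^4 + 12*x^3 + 54*x^2 + 108*x + 81
which factors as (x + 3)^4. The eigenvalues (with algebraic multiplicities) are λ = -3 with multiplicity 4.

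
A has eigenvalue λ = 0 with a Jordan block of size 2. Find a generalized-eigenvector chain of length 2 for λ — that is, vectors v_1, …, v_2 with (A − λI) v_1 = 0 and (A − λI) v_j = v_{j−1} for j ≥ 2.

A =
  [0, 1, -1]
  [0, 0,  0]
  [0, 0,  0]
A Jordan chain for λ = 0 of length 2:
v_1 = (1, 0, 0)ᵀ
v_2 = (0, 1, 0)ᵀ

Let N = A − (0)·I. We want v_2 with N^2 v_2 = 0 but N^1 v_2 ≠ 0; then v_{j-1} := N · v_j for j = 2, …, 2.

Pick v_2 = (0, 1, 0)ᵀ.
Then v_1 = N · v_2 = (1, 0, 0)ᵀ.

Sanity check: (A − (0)·I) v_1 = (0, 0, 0)ᵀ = 0. ✓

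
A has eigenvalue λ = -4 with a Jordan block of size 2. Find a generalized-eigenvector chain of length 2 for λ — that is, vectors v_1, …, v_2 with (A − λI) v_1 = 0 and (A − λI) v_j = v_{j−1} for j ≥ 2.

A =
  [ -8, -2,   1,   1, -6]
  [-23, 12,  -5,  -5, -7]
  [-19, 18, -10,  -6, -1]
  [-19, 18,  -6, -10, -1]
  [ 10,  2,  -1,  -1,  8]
A Jordan chain for λ = -4 of length 2:
v_1 = (1, 1, 0, 0, -1)ᵀ
v_2 = (0, 1, 3, 0, 0)ᵀ

Let N = A − (-4)·I. We want v_2 with N^2 v_2 = 0 but N^1 v_2 ≠ 0; then v_{j-1} := N · v_j for j = 2, …, 2.

Pick v_2 = (0, 1, 3, 0, 0)ᵀ.
Then v_1 = N · v_2 = (1, 1, 0, 0, -1)ᵀ.

Sanity check: (A − (-4)·I) v_1 = (0, 0, 0, 0, 0)ᵀ = 0. ✓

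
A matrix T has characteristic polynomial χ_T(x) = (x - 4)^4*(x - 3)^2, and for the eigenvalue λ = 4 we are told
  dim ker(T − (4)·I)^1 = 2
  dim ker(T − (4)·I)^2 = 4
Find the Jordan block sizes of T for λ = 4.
Block sizes for λ = 4: [2, 2]

From the dimensions of kernels of powers, the number of Jordan blocks of size at least j is d_j − d_{j−1} where d_j = dim ker(N^j) (with d_0 = 0). Computing the differences gives [2, 2].
The number of blocks of size exactly k is (#blocks of size ≥ k) − (#blocks of size ≥ k + 1), so the partition is: 2 block(s) of size 2.
In nonincreasing order the block sizes are [2, 2].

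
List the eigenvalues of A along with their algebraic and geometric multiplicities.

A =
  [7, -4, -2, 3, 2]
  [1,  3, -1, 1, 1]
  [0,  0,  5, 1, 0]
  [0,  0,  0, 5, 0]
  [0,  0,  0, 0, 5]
λ = 5: alg = 5, geom = 3

Step 1 — factor the characteristic polynomial to read off the algebraic multiplicities:
  χ_A(x) = (x - 5)^5

Step 2 — compute geometric multiplicities via the rank-nullity identity g(λ) = n − rank(A − λI):
  rank(A − (5)·I) = 2, so dim ker(A − (5)·I) = n − 2 = 3

Summary:
  λ = 5: algebraic multiplicity = 5, geometric multiplicity = 3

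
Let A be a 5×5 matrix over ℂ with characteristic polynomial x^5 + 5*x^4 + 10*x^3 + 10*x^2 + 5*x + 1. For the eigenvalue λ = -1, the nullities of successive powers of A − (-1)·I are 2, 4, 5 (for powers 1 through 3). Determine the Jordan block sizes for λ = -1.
Block sizes for λ = -1: [3, 2]

From the dimensions of kernels of powers, the number of Jordan blocks of size at least j is d_j − d_{j−1} where d_j = dim ker(N^j) (with d_0 = 0). Computing the differences gives [2, 2, 1].
The number of blocks of size exactly k is (#blocks of size ≥ k) − (#blocks of size ≥ k + 1), so the partition is: 1 block(s) of size 2, 1 block(s) of size 3.
In nonincreasing order the block sizes are [3, 2].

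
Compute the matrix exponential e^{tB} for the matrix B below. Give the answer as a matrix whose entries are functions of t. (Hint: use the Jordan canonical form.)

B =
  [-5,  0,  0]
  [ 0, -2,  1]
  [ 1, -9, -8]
e^{tB} =
  [exp(-5*t), 0, 0]
  [t^2*exp(-5*t)/2, 3*t*exp(-5*t) + exp(-5*t), t*exp(-5*t)]
  [-3*t^2*exp(-5*t)/2 + t*exp(-5*t), -9*t*exp(-5*t), -3*t*exp(-5*t) + exp(-5*t)]

Strategy: write B = P · J · P⁻¹ where J is a Jordan canonical form, so e^{tB} = P · e^{tJ} · P⁻¹, and e^{tJ} can be computed block-by-block.

B has Jordan form
J =
  [-5,  1,  0]
  [ 0, -5,  1]
  [ 0,  0, -5]
(up to reordering of blocks).

Per-block formulas:
  For a 3×3 Jordan block J_3(-5): exp(t · J_3(-5)) = e^(-5t)·(I + t·N + (t^2/2)·N^2), where N is the 3×3 nilpotent shift.

After assembling e^{tJ} and conjugating by P, we get:

e^{tB} =
  [exp(-5*t), 0, 0]
  [t^2*exp(-5*t)/2, 3*t*exp(-5*t) + exp(-5*t), t*exp(-5*t)]
  [-3*t^2*exp(-5*t)/2 + t*exp(-5*t), -9*t*exp(-5*t), -3*t*exp(-5*t) + exp(-5*t)]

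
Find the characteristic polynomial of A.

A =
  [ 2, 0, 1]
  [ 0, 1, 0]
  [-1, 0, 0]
x^3 - 3*x^2 + 3*x - 1

Expanding det(x·I − A) (e.g. by cofactor expansion or by noting that A is similar to its Jordan form J, which has the same characteristic polynomial as A) gives
  χ_A(x) = x^3 - 3*x^2 + 3*x - 1
which factors as (x - 1)^3. The eigenvalues (with algebraic multiplicities) are λ = 1 with multiplicity 3.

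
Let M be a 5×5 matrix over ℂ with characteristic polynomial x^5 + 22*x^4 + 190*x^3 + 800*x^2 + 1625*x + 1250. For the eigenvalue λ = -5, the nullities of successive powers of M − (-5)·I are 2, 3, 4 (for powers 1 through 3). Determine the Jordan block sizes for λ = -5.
Block sizes for λ = -5: [3, 1]

From the dimensions of kernels of powers, the number of Jordan blocks of size at least j is d_j − d_{j−1} where d_j = dim ker(N^j) (with d_0 = 0). Computing the differences gives [2, 1, 1].
The number of blocks of size exactly k is (#blocks of size ≥ k) − (#blocks of size ≥ k + 1), so the partition is: 1 block(s) of size 1, 1 block(s) of size 3.
In nonincreasing order the block sizes are [3, 1].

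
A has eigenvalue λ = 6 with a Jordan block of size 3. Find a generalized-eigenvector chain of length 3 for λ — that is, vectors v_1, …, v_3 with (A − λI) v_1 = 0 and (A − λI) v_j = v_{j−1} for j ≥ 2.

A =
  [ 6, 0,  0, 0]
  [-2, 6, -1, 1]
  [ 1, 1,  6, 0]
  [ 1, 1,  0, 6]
A Jordan chain for λ = 6 of length 3:
v_1 = (0, 0, -2, -2)ᵀ
v_2 = (0, -2, 1, 1)ᵀ
v_3 = (1, 0, 0, 0)ᵀ

Let N = A − (6)·I. We want v_3 with N^3 v_3 = 0 but N^2 v_3 ≠ 0; then v_{j-1} := N · v_j for j = 3, …, 2.

Pick v_3 = (1, 0, 0, 0)ᵀ.
Then v_2 = N · v_3 = (0, -2, 1, 1)ᵀ.
Then v_1 = N · v_2 = (0, 0, -2, -2)ᵀ.

Sanity check: (A − (6)·I) v_1 = (0, 0, 0, 0)ᵀ = 0. ✓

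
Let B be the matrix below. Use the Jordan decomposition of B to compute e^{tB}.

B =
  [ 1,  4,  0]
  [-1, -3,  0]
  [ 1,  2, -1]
e^{tB} =
  [2*t*exp(-t) + exp(-t), 4*t*exp(-t), 0]
  [-t*exp(-t), -2*t*exp(-t) + exp(-t), 0]
  [t*exp(-t), 2*t*exp(-t), exp(-t)]

Strategy: write B = P · J · P⁻¹ where J is a Jordan canonical form, so e^{tB} = P · e^{tJ} · P⁻¹, and e^{tJ} can be computed block-by-block.

B has Jordan form
J =
  [-1,  1,  0]
  [ 0, -1,  0]
  [ 0,  0, -1]
(up to reordering of blocks).

Per-block formulas:
  For a 2×2 Jordan block J_2(-1): exp(t · J_2(-1)) = e^(-1t)·(I + t·N), where N is the 2×2 nilpotent shift.
  For a 1×1 block at λ = -1: exp(t · [-1]) = [e^(-1t)].

After assembling e^{tJ} and conjugating by P, we get:

e^{tB} =
  [2*t*exp(-t) + exp(-t), 4*t*exp(-t), 0]
  [-t*exp(-t), -2*t*exp(-t) + exp(-t), 0]
  [t*exp(-t), 2*t*exp(-t), exp(-t)]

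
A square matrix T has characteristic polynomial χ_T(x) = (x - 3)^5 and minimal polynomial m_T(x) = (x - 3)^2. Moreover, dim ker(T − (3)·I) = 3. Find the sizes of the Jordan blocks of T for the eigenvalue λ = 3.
Block sizes for λ = 3: [2, 2, 1]

Step 1 — from the characteristic polynomial, algebraic multiplicity of λ = 3 is 5. From dim ker(T − (3)·I) = 3, there are exactly 3 Jordan blocks for λ = 3.
Step 2 — from the minimal polynomial, the factor (x − 3)^2 tells us the largest block for λ = 3 has size 2.
Step 3 — with total size 5, 3 blocks, and largest block 2, the block sizes (in nonincreasing order) are [2, 2, 1].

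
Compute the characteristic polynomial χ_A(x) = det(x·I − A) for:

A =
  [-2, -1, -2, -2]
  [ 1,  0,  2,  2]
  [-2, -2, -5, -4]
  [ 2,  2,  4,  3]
x^4 + 4*x^3 + 6*x^2 + 4*x + 1

Expanding det(x·I − A) (e.g. by cofactor expansion or by noting that A is similar to its Jordan form J, which has the same characteristic polynomial as A) gives
  χ_A(x) = x^4 + 4*x^3 + 6*x^2 + 4*x + 1
which factors as (x + 1)^4. The eigenvalues (with algebraic multiplicities) are λ = -1 with multiplicity 4.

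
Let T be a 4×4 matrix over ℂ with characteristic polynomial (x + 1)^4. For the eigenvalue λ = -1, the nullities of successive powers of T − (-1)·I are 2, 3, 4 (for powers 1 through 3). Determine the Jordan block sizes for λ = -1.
Block sizes for λ = -1: [3, 1]

From the dimensions of kernels of powers, the number of Jordan blocks of size at least j is d_j − d_{j−1} where d_j = dim ker(N^j) (with d_0 = 0). Computing the differences gives [2, 1, 1].
The number of blocks of size exactly k is (#blocks of size ≥ k) − (#blocks of size ≥ k + 1), so the partition is: 1 block(s) of size 1, 1 block(s) of size 3.
In nonincreasing order the block sizes are [3, 1].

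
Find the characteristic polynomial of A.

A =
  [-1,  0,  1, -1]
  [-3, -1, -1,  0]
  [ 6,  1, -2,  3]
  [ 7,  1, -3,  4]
x^4

Expanding det(x·I − A) (e.g. by cofactor expansion or by noting that A is similar to its Jordan form J, which has the same characteristic polynomial as A) gives
  χ_A(x) = x^4
which factors as x^4. The eigenvalues (with algebraic multiplicities) are λ = 0 with multiplicity 4.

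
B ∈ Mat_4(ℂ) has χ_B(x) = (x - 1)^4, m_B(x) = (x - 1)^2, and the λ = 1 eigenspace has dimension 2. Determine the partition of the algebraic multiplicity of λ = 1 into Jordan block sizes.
Block sizes for λ = 1: [2, 2]

Step 1 — from the characteristic polynomial, algebraic multiplicity of λ = 1 is 4. From dim ker(B − (1)·I) = 2, there are exactly 2 Jordan blocks for λ = 1.
Step 2 — from the minimal polynomial, the factor (x − 1)^2 tells us the largest block for λ = 1 has size 2.
Step 3 — with total size 4, 2 blocks, and largest block 2, the block sizes (in nonincreasing order) are [2, 2].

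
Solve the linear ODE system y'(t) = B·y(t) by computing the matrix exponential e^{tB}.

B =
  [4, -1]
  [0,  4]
e^{tB} =
  [exp(4*t), -t*exp(4*t)]
  [0, exp(4*t)]

Strategy: write B = P · J · P⁻¹ where J is a Jordan canonical form, so e^{tB} = P · e^{tJ} · P⁻¹, and e^{tJ} can be computed block-by-block.

B has Jordan form
J =
  [4, 1]
  [0, 4]
(up to reordering of blocks).

Per-block formulas:
  For a 2×2 Jordan block J_2(4): exp(t · J_2(4)) = e^(4t)·(I + t·N), where N is the 2×2 nilpotent shift.

After assembling e^{tJ} and conjugating by P, we get:

e^{tB} =
  [exp(4*t), -t*exp(4*t)]
  [0, exp(4*t)]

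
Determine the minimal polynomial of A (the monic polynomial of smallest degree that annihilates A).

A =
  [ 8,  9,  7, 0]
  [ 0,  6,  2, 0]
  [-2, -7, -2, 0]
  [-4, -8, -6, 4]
x^3 - 12*x^2 + 48*x - 64

The characteristic polynomial is χ_A(x) = (x - 4)^4, so the eigenvalues are known. The minimal polynomial is
  m_A(x) = Π_λ (x − λ)^{k_λ}
where k_λ is the size of the *largest* Jordan block for λ (equivalently, the smallest k with (A − λI)^k v = 0 for every generalised eigenvector v of λ).

  λ = 4: largest Jordan block has size 3, contributing (x − 4)^3

So m_A(x) = (x - 4)^3 = x^3 - 12*x^2 + 48*x - 64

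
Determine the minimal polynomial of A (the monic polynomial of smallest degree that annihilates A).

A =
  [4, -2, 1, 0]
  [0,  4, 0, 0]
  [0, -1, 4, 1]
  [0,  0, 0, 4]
x^3 - 12*x^2 + 48*x - 64

The characteristic polynomial is χ_A(x) = (x - 4)^4, so the eigenvalues are known. The minimal polynomial is
  m_A(x) = Π_λ (x − λ)^{k_λ}
where k_λ is the size of the *largest* Jordan block for λ (equivalently, the smallest k with (A − λI)^k v = 0 for every generalised eigenvector v of λ).

  λ = 4: largest Jordan block has size 3, contributing (x − 4)^3

So m_A(x) = (x - 4)^3 = x^3 - 12*x^2 + 48*x - 64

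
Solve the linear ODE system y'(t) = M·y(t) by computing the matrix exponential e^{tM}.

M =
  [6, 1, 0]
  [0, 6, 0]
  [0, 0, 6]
e^{tM} =
  [exp(6*t), t*exp(6*t), 0]
  [0, exp(6*t), 0]
  [0, 0, exp(6*t)]

Strategy: write M = P · J · P⁻¹ where J is a Jordan canonical form, so e^{tM} = P · e^{tJ} · P⁻¹, and e^{tJ} can be computed block-by-block.

M has Jordan form
J =
  [6, 1, 0]
  [0, 6, 0]
  [0, 0, 6]
(up to reordering of blocks).

Per-block formulas:
  For a 1×1 block at λ = 6: exp(t · [6]) = [e^(6t)].
  For a 2×2 Jordan block J_2(6): exp(t · J_2(6)) = e^(6t)·(I + t·N), where N is the 2×2 nilpotent shift.

After assembling e^{tJ} and conjugating by P, we get:

e^{tM} =
  [exp(6*t), t*exp(6*t), 0]
  [0, exp(6*t), 0]
  [0, 0, exp(6*t)]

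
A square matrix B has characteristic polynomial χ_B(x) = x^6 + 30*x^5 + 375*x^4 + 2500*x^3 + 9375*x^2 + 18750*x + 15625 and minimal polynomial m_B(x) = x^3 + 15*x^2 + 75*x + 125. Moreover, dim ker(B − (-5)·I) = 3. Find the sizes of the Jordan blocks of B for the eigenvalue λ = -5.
Block sizes for λ = -5: [3, 2, 1]

Step 1 — from the characteristic polynomial, algebraic multiplicity of λ = -5 is 6. From dim ker(B − (-5)·I) = 3, there are exactly 3 Jordan blocks for λ = -5.
Step 2 — from the minimal polynomial, the factor (x + 5)^3 tells us the largest block for λ = -5 has size 3.
Step 3 — with total size 6, 3 blocks, and largest block 3, the block sizes (in nonincreasing order) are [3, 2, 1].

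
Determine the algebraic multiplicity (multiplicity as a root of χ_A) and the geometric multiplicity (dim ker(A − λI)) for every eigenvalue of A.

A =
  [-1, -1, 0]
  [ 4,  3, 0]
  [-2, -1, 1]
λ = 1: alg = 3, geom = 2

Step 1 — factor the characteristic polynomial to read off the algebraic multiplicities:
  χ_A(x) = (x - 1)^3

Step 2 — compute geometric multiplicities via the rank-nullity identity g(λ) = n − rank(A − λI):
  rank(A − (1)·I) = 1, so dim ker(A − (1)·I) = n − 1 = 2

Summary:
  λ = 1: algebraic multiplicity = 3, geometric multiplicity = 2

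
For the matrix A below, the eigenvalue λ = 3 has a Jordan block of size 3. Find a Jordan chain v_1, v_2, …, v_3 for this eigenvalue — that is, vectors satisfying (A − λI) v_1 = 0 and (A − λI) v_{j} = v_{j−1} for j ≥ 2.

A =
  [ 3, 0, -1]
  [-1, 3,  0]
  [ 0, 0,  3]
A Jordan chain for λ = 3 of length 3:
v_1 = (0, 1, 0)ᵀ
v_2 = (-1, 0, 0)ᵀ
v_3 = (0, 0, 1)ᵀ

Let N = A − (3)·I. We want v_3 with N^3 v_3 = 0 but N^2 v_3 ≠ 0; then v_{j-1} := N · v_j for j = 3, …, 2.

Pick v_3 = (0, 0, 1)ᵀ.
Then v_2 = N · v_3 = (-1, 0, 0)ᵀ.
Then v_1 = N · v_2 = (0, 1, 0)ᵀ.

Sanity check: (A − (3)·I) v_1 = (0, 0, 0)ᵀ = 0. ✓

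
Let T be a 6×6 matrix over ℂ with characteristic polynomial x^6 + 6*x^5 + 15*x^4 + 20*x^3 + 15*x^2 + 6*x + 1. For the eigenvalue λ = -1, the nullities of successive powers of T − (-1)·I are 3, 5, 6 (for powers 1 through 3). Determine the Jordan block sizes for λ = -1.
Block sizes for λ = -1: [3, 2, 1]

From the dimensions of kernels of powers, the number of Jordan blocks of size at least j is d_j − d_{j−1} where d_j = dim ker(N^j) (with d_0 = 0). Computing the differences gives [3, 2, 1].
The number of blocks of size exactly k is (#blocks of size ≥ k) − (#blocks of size ≥ k + 1), so the partition is: 1 block(s) of size 1, 1 block(s) of size 2, 1 block(s) of size 3.
In nonincreasing order the block sizes are [3, 2, 1].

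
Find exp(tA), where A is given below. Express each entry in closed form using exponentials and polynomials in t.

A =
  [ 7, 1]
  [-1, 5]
e^{tA} =
  [t*exp(6*t) + exp(6*t), t*exp(6*t)]
  [-t*exp(6*t), -t*exp(6*t) + exp(6*t)]

Strategy: write A = P · J · P⁻¹ where J is a Jordan canonical form, so e^{tA} = P · e^{tJ} · P⁻¹, and e^{tJ} can be computed block-by-block.

A has Jordan form
J =
  [6, 1]
  [0, 6]
(up to reordering of blocks).

Per-block formulas:
  For a 2×2 Jordan block J_2(6): exp(t · J_2(6)) = e^(6t)·(I + t·N), where N is the 2×2 nilpotent shift.

After assembling e^{tJ} and conjugating by P, we get:

e^{tA} =
  [t*exp(6*t) + exp(6*t), t*exp(6*t)]
  [-t*exp(6*t), -t*exp(6*t) + exp(6*t)]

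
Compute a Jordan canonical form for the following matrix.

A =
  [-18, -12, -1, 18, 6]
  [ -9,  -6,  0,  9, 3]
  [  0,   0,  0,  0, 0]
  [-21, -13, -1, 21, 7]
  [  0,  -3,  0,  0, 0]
J_1(-3) ⊕ J_2(0) ⊕ J_2(0)

The characteristic polynomial is
  det(x·I − A) = x^5 + 3*x^4 = x^4*(x + 3)

Eigenvalues and multiplicities (the geometric multiplicity of λ is n − rank(A − λI), which equals the number of Jordan blocks for λ):
  λ = -3: algebraic multiplicity = 1, geometric multiplicity = 1
  λ = 0: algebraic multiplicity = 4, geometric multiplicity = 2

Determining the block sizes for each eigenvalue:
  λ = -3: one block (gm = 1), so the single block has size am = 1 → block sizes [1]
  λ = 0: with am = 4 and gm = 2, the partition is not yet determined (e.g. several partitions of 4 into 2 parts exist). Let N = A − (0)·I. Computing rank(N^1) = 3, rank(N^2) = 1; the number of blocks of size ≥ j is rank(N^{j−1}) − rank(N^j), giving [2, 2]. So we have 2 block(s) of size 2 → block sizes [2, 2]

Assembling the blocks gives a Jordan form
J =
  [-3, 0, 0, 0, 0]
  [ 0, 0, 1, 0, 0]
  [ 0, 0, 0, 0, 0]
  [ 0, 0, 0, 0, 1]
  [ 0, 0, 0, 0, 0]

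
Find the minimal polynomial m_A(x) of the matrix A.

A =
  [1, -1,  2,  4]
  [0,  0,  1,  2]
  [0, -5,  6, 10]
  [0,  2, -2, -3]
x^3 - 3*x^2 + 3*x - 1

The characteristic polynomial is χ_A(x) = (x - 1)^4, so the eigenvalues are known. The minimal polynomial is
  m_A(x) = Π_λ (x − λ)^{k_λ}
where k_λ is the size of the *largest* Jordan block for λ (equivalently, the smallest k with (A − λI)^k v = 0 for every generalised eigenvector v of λ).

  λ = 1: largest Jordan block has size 3, contributing (x − 1)^3

So m_A(x) = (x - 1)^3 = x^3 - 3*x^2 + 3*x - 1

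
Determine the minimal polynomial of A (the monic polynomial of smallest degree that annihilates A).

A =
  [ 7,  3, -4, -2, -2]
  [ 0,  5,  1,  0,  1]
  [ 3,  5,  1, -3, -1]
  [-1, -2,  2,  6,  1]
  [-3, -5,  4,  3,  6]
x^3 - 15*x^2 + 75*x - 125

The characteristic polynomial is χ_A(x) = (x - 5)^5, so the eigenvalues are known. The minimal polynomial is
  m_A(x) = Π_λ (x − λ)^{k_λ}
where k_λ is the size of the *largest* Jordan block for λ (equivalently, the smallest k with (A − λI)^k v = 0 for every generalised eigenvector v of λ).

  λ = 5: largest Jordan block has size 3, contributing (x − 5)^3

So m_A(x) = (x - 5)^3 = x^3 - 15*x^2 + 75*x - 125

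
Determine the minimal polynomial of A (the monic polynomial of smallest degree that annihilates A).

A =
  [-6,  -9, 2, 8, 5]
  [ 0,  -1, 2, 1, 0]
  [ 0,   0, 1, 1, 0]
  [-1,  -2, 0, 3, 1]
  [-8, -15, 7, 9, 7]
x^5 - 4*x^4 + x^3 + 10*x^2 - 4*x - 8

The characteristic polynomial is χ_A(x) = (x - 2)^3*(x + 1)^2, so the eigenvalues are known. The minimal polynomial is
  m_A(x) = Π_λ (x − λ)^{k_λ}
where k_λ is the size of the *largest* Jordan block for λ (equivalently, the smallest k with (A − λI)^k v = 0 for every generalised eigenvector v of λ).

  λ = -1: largest Jordan block has size 2, contributing (x + 1)^2
  λ = 2: largest Jordan block has size 3, contributing (x − 2)^3

So m_A(x) = (x - 2)^3*(x + 1)^2 = x^5 - 4*x^4 + x^3 + 10*x^2 - 4*x - 8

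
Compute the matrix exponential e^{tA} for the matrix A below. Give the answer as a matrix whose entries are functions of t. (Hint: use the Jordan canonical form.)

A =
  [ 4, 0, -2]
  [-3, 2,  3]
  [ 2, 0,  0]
e^{tA} =
  [2*t*exp(2*t) + exp(2*t), 0, -2*t*exp(2*t)]
  [-3*t*exp(2*t), exp(2*t), 3*t*exp(2*t)]
  [2*t*exp(2*t), 0, -2*t*exp(2*t) + exp(2*t)]

Strategy: write A = P · J · P⁻¹ where J is a Jordan canonical form, so e^{tA} = P · e^{tJ} · P⁻¹, and e^{tJ} can be computed block-by-block.

A has Jordan form
J =
  [2, 1, 0]
  [0, 2, 0]
  [0, 0, 2]
(up to reordering of blocks).

Per-block formulas:
  For a 1×1 block at λ = 2: exp(t · [2]) = [e^(2t)].
  For a 2×2 Jordan block J_2(2): exp(t · J_2(2)) = e^(2t)·(I + t·N), where N is the 2×2 nilpotent shift.

After assembling e^{tJ} and conjugating by P, we get:

e^{tA} =
  [2*t*exp(2*t) + exp(2*t), 0, -2*t*exp(2*t)]
  [-3*t*exp(2*t), exp(2*t), 3*t*exp(2*t)]
  [2*t*exp(2*t), 0, -2*t*exp(2*t) + exp(2*t)]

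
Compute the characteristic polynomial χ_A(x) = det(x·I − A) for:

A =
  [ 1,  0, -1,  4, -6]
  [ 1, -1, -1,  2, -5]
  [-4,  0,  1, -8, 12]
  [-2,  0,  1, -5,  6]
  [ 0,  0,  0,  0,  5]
x^5 - x^4 - 14*x^3 - 26*x^2 - 19*x - 5

Expanding det(x·I − A) (e.g. by cofactor expansion or by noting that A is similar to its Jordan form J, which has the same characteristic polynomial as A) gives
  χ_A(x) = x^5 - x^4 - 14*x^3 - 26*x^2 - 19*x - 5
which factors as (x - 5)*(x + 1)^4. The eigenvalues (with algebraic multiplicities) are λ = -1 with multiplicity 4, λ = 5 with multiplicity 1.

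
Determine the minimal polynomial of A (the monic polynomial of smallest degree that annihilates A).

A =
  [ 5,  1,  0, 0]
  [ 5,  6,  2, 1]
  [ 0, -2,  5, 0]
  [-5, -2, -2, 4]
x^3 - 15*x^2 + 75*x - 125

The characteristic polynomial is χ_A(x) = (x - 5)^4, so the eigenvalues are known. The minimal polynomial is
  m_A(x) = Π_λ (x − λ)^{k_λ}
where k_λ is the size of the *largest* Jordan block for λ (equivalently, the smallest k with (A − λI)^k v = 0 for every generalised eigenvector v of λ).

  λ = 5: largest Jordan block has size 3, contributing (x − 5)^3

So m_A(x) = (x - 5)^3 = x^3 - 15*x^2 + 75*x - 125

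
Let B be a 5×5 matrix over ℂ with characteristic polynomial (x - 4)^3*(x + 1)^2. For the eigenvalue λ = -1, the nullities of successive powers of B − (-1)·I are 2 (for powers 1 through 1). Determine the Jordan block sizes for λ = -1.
Block sizes for λ = -1: [1, 1]

From the dimensions of kernels of powers, the number of Jordan blocks of size at least j is d_j − d_{j−1} where d_j = dim ker(N^j) (with d_0 = 0). Computing the differences gives [2].
The number of blocks of size exactly k is (#blocks of size ≥ k) − (#blocks of size ≥ k + 1), so the partition is: 2 block(s) of size 1.
In nonincreasing order the block sizes are [1, 1].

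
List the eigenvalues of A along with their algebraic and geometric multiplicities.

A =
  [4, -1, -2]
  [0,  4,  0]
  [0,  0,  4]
λ = 4: alg = 3, geom = 2

Step 1 — factor the characteristic polynomial to read off the algebraic multiplicities:
  χ_A(x) = (x - 4)^3

Step 2 — compute geometric multiplicities via the rank-nullity identity g(λ) = n − rank(A − λI):
  rank(A − (4)·I) = 1, so dim ker(A − (4)·I) = n − 1 = 2

Summary:
  λ = 4: algebraic multiplicity = 3, geometric multiplicity = 2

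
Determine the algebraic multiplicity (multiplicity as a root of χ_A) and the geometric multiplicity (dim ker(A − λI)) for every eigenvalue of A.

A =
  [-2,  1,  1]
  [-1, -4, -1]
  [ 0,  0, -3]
λ = -3: alg = 3, geom = 2

Step 1 — factor the characteristic polynomial to read off the algebraic multiplicities:
  χ_A(x) = (x + 3)^3

Step 2 — compute geometric multiplicities via the rank-nullity identity g(λ) = n − rank(A − λI):
  rank(A − (-3)·I) = 1, so dim ker(A − (-3)·I) = n − 1 = 2

Summary:
  λ = -3: algebraic multiplicity = 3, geometric multiplicity = 2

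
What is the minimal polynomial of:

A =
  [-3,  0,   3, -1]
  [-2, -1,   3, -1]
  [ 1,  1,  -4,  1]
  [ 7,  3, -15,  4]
x^2 + 2*x + 1

The characteristic polynomial is χ_A(x) = (x + 1)^4, so the eigenvalues are known. The minimal polynomial is
  m_A(x) = Π_λ (x − λ)^{k_λ}
where k_λ is the size of the *largest* Jordan block for λ (equivalently, the smallest k with (A − λI)^k v = 0 for every generalised eigenvector v of λ).

  λ = -1: largest Jordan block has size 2, contributing (x + 1)^2

So m_A(x) = (x + 1)^2 = x^2 + 2*x + 1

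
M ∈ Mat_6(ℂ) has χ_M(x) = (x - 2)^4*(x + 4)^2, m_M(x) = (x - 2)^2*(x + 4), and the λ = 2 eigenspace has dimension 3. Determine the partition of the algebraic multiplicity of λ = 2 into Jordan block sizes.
Block sizes for λ = 2: [2, 1, 1]

Step 1 — from the characteristic polynomial, algebraic multiplicity of λ = 2 is 4. From dim ker(M − (2)·I) = 3, there are exactly 3 Jordan blocks for λ = 2.
Step 2 — from the minimal polynomial, the factor (x − 2)^2 tells us the largest block for λ = 2 has size 2.
Step 3 — with total size 4, 3 blocks, and largest block 2, the block sizes (in nonincreasing order) are [2, 1, 1].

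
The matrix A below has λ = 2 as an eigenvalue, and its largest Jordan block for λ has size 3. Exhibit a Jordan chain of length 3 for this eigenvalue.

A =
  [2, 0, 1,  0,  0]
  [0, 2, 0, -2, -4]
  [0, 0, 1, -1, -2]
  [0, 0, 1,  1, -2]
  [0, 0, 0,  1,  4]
A Jordan chain for λ = 2 of length 3:
v_1 = (-1, -2, 0, -2, 1)ᵀ
v_2 = (1, 0, -1, 1, 0)ᵀ
v_3 = (0, 0, 1, 0, 0)ᵀ

Let N = A − (2)·I. We want v_3 with N^3 v_3 = 0 but N^2 v_3 ≠ 0; then v_{j-1} := N · v_j for j = 3, …, 2.

Pick v_3 = (0, 0, 1, 0, 0)ᵀ.
Then v_2 = N · v_3 = (1, 0, -1, 1, 0)ᵀ.
Then v_1 = N · v_2 = (-1, -2, 0, -2, 1)ᵀ.

Sanity check: (A − (2)·I) v_1 = (0, 0, 0, 0, 0)ᵀ = 0. ✓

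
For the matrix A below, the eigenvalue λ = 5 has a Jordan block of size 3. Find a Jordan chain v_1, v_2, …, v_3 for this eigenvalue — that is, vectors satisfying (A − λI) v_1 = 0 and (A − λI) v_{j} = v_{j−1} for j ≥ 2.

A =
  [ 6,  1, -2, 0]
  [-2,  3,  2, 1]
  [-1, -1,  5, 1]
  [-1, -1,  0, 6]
A Jordan chain for λ = 5 of length 3:
v_1 = (1, -1, 0, 0)ᵀ
v_2 = (1, -2, -1, -1)ᵀ
v_3 = (1, 0, 0, 0)ᵀ

Let N = A − (5)·I. We want v_3 with N^3 v_3 = 0 but N^2 v_3 ≠ 0; then v_{j-1} := N · v_j for j = 3, …, 2.

Pick v_3 = (1, 0, 0, 0)ᵀ.
Then v_2 = N · v_3 = (1, -2, -1, -1)ᵀ.
Then v_1 = N · v_2 = (1, -1, 0, 0)ᵀ.

Sanity check: (A − (5)·I) v_1 = (0, 0, 0, 0)ᵀ = 0. ✓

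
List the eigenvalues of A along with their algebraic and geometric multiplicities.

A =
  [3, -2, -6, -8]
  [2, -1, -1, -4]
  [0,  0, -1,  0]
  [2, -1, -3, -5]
λ = -1: alg = 4, geom = 2

Step 1 — factor the characteristic polynomial to read off the algebraic multiplicities:
  χ_A(x) = (x + 1)^4

Step 2 — compute geometric multiplicities via the rank-nullity identity g(λ) = n − rank(A − λI):
  rank(A − (-1)·I) = 2, so dim ker(A − (-1)·I) = n − 2 = 2

Summary:
  λ = -1: algebraic multiplicity = 4, geometric multiplicity = 2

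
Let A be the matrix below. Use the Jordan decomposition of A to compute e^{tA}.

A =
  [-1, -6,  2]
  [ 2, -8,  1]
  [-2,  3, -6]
e^{tA} =
  [4*t*exp(-5*t) + exp(-5*t), -6*t*exp(-5*t), 2*t*exp(-5*t)]
  [2*t*exp(-5*t), -3*t*exp(-5*t) + exp(-5*t), t*exp(-5*t)]
  [-2*t*exp(-5*t), 3*t*exp(-5*t), -t*exp(-5*t) + exp(-5*t)]

Strategy: write A = P · J · P⁻¹ where J is a Jordan canonical form, so e^{tA} = P · e^{tJ} · P⁻¹, and e^{tJ} can be computed block-by-block.

A has Jordan form
J =
  [-5,  1,  0]
  [ 0, -5,  0]
  [ 0,  0, -5]
(up to reordering of blocks).

Per-block formulas:
  For a 2×2 Jordan block J_2(-5): exp(t · J_2(-5)) = e^(-5t)·(I + t·N), where N is the 2×2 nilpotent shift.
  For a 1×1 block at λ = -5: exp(t · [-5]) = [e^(-5t)].

After assembling e^{tJ} and conjugating by P, we get:

e^{tA} =
  [4*t*exp(-5*t) + exp(-5*t), -6*t*exp(-5*t), 2*t*exp(-5*t)]
  [2*t*exp(-5*t), -3*t*exp(-5*t) + exp(-5*t), t*exp(-5*t)]
  [-2*t*exp(-5*t), 3*t*exp(-5*t), -t*exp(-5*t) + exp(-5*t)]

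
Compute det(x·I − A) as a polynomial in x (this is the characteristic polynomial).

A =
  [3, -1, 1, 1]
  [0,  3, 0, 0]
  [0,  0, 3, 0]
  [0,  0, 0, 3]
x^4 - 12*x^3 + 54*x^2 - 108*x + 81

Expanding det(x·I − A) (e.g. by cofactor expansion or by noting that A is similar to its Jordan form J, which has the same characteristic polynomial as A) gives
  χ_A(x) = x^4 - 12*x^3 + 54*x^2 - 108*x + 81
which factors as (x - 3)^4. The eigenvalues (with algebraic multiplicities) are λ = 3 with multiplicity 4.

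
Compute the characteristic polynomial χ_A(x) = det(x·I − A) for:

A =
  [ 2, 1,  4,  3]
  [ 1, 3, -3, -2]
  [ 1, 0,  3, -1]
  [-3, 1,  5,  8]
x^4 - 16*x^3 + 96*x^2 - 256*x + 256

Expanding det(x·I − A) (e.g. by cofactor expansion or by noting that A is similar to its Jordan form J, which has the same characteristic polynomial as A) gives
  χ_A(x) = x^4 - 16*x^3 + 96*x^2 - 256*x + 256
which factors as (x - 4)^4. The eigenvalues (with algebraic multiplicities) are λ = 4 with multiplicity 4.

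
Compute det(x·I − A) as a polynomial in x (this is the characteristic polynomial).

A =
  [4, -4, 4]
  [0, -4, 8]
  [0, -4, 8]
x^3 - 8*x^2 + 16*x

Expanding det(x·I − A) (e.g. by cofactor expansion or by noting that A is similar to its Jordan form J, which has the same characteristic polynomial as A) gives
  χ_A(x) = x^3 - 8*x^2 + 16*x
which factors as x*(x - 4)^2. The eigenvalues (with algebraic multiplicities) are λ = 0 with multiplicity 1, λ = 4 with multiplicity 2.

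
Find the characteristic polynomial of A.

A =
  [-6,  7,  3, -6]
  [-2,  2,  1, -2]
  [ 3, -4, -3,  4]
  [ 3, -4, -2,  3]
x^4 + 4*x^3 + 6*x^2 + 4*x + 1

Expanding det(x·I − A) (e.g. by cofactor expansion or by noting that A is similar to its Jordan form J, which has the same characteristic polynomial as A) gives
  χ_A(x) = x^4 + 4*x^3 + 6*x^2 + 4*x + 1
which factors as (x + 1)^4. The eigenvalues (with algebraic multiplicities) are λ = -1 with multiplicity 4.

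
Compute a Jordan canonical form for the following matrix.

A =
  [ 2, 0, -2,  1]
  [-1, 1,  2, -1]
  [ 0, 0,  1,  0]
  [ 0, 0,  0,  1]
J_1(1) ⊕ J_1(1) ⊕ J_1(1) ⊕ J_1(2)

The characteristic polynomial is
  det(x·I − A) = x^4 - 5*x^3 + 9*x^2 - 7*x + 2 = (x - 2)*(x - 1)^3

Eigenvalues and multiplicities (the geometric multiplicity of λ is n − rank(A − λI), which equals the number of Jordan blocks for λ):
  λ = 1: algebraic multiplicity = 3, geometric multiplicity = 3
  λ = 2: algebraic multiplicity = 1, geometric multiplicity = 1

Determining the block sizes for each eigenvalue:
  λ = 1: gm = am = 3, so every block has size 1 → block sizes [1, 1, 1]
  λ = 2: one block (gm = 1), so the single block has size am = 1 → block sizes [1]

Assembling the blocks gives a Jordan form
J =
  [1, 0, 0, 0]
  [0, 1, 0, 0]
  [0, 0, 1, 0]
  [0, 0, 0, 2]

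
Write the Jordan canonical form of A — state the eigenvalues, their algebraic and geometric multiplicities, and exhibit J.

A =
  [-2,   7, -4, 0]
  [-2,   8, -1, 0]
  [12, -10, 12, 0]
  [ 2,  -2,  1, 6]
J_3(6) ⊕ J_1(6)

The characteristic polynomial is
  det(x·I − A) = x^4 - 24*x^3 + 216*x^2 - 864*x + 1296 = (x - 6)^4

Eigenvalues and multiplicities (the geometric multiplicity of λ is n − rank(A − λI), which equals the number of Jordan blocks for λ):
  λ = 6: algebraic multiplicity = 4, geometric multiplicity = 2

Determining the block sizes for each eigenvalue:
  λ = 6: with am = 4 and gm = 2, the partition is not yet determined (e.g. several partitions of 4 into 2 parts exist). Let N = A − (6)·I. Computing rank(N^1) = 2, rank(N^2) = 1, rank(N^3) = 0; the number of blocks of size ≥ j is rank(N^{j−1}) − rank(N^j), giving [2, 1, 1]. So we have 1 block(s) of size 3, 1 block(s) of size 1 → block sizes [3, 1]

Assembling the blocks gives a Jordan form
J =
  [6, 1, 0, 0]
  [0, 6, 1, 0]
  [0, 0, 6, 0]
  [0, 0, 0, 6]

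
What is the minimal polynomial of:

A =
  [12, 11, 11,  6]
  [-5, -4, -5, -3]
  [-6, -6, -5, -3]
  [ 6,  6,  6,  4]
x^3 - 6*x^2 + 9*x - 4

The characteristic polynomial is χ_A(x) = (x - 4)*(x - 1)^3, so the eigenvalues are known. The minimal polynomial is
  m_A(x) = Π_λ (x − λ)^{k_λ}
where k_λ is the size of the *largest* Jordan block for λ (equivalently, the smallest k with (A − λI)^k v = 0 for every generalised eigenvector v of λ).

  λ = 1: largest Jordan block has size 2, contributing (x − 1)^2
  λ = 4: largest Jordan block has size 1, contributing (x − 4)

So m_A(x) = (x - 4)*(x - 1)^2 = x^3 - 6*x^2 + 9*x - 4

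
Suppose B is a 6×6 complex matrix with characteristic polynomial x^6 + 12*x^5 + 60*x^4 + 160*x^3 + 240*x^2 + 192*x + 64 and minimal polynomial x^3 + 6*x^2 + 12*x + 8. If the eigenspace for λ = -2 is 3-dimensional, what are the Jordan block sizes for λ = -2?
Block sizes for λ = -2: [3, 2, 1]

Step 1 — from the characteristic polynomial, algebraic multiplicity of λ = -2 is 6. From dim ker(B − (-2)·I) = 3, there are exactly 3 Jordan blocks for λ = -2.
Step 2 — from the minimal polynomial, the factor (x + 2)^3 tells us the largest block for λ = -2 has size 3.
Step 3 — with total size 6, 3 blocks, and largest block 3, the block sizes (in nonincreasing order) are [3, 2, 1].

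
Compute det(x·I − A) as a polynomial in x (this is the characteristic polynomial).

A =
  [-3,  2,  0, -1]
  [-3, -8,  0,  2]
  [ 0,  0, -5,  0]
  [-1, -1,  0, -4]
x^4 + 20*x^3 + 150*x^2 + 500*x + 625

Expanding det(x·I − A) (e.g. by cofactor expansion or by noting that A is similar to its Jordan form J, which has the same characteristic polynomial as A) gives
  χ_A(x) = x^4 + 20*x^3 + 150*x^2 + 500*x + 625
which factors as (x + 5)^4. The eigenvalues (with algebraic multiplicities) are λ = -5 with multiplicity 4.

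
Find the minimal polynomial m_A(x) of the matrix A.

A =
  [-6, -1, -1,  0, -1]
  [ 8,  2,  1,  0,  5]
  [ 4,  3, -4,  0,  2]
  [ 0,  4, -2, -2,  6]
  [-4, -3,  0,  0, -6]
x^4 + 14*x^3 + 72*x^2 + 160*x + 128

The characteristic polynomial is χ_A(x) = (x + 2)^2*(x + 4)^3, so the eigenvalues are known. The minimal polynomial is
  m_A(x) = Π_λ (x − λ)^{k_λ}
where k_λ is the size of the *largest* Jordan block for λ (equivalently, the smallest k with (A − λI)^k v = 0 for every generalised eigenvector v of λ).

  λ = -4: largest Jordan block has size 3, contributing (x + 4)^3
  λ = -2: largest Jordan block has size 1, contributing (x + 2)

So m_A(x) = (x + 2)*(x + 4)^3 = x^4 + 14*x^3 + 72*x^2 + 160*x + 128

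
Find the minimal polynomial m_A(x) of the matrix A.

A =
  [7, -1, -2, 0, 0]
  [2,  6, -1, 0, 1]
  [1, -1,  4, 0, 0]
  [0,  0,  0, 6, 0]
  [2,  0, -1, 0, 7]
x^3 - 18*x^2 + 108*x - 216

The characteristic polynomial is χ_A(x) = (x - 6)^5, so the eigenvalues are known. The minimal polynomial is
  m_A(x) = Π_λ (x − λ)^{k_λ}
where k_λ is the size of the *largest* Jordan block for λ (equivalently, the smallest k with (A − λI)^k v = 0 for every generalised eigenvector v of λ).

  λ = 6: largest Jordan block has size 3, contributing (x − 6)^3

So m_A(x) = (x - 6)^3 = x^3 - 18*x^2 + 108*x - 216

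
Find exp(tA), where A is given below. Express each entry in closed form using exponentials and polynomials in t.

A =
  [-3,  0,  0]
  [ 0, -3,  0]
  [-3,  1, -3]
e^{tA} =
  [exp(-3*t), 0, 0]
  [0, exp(-3*t), 0]
  [-3*t*exp(-3*t), t*exp(-3*t), exp(-3*t)]

Strategy: write A = P · J · P⁻¹ where J is a Jordan canonical form, so e^{tA} = P · e^{tJ} · P⁻¹, and e^{tJ} can be computed block-by-block.

A has Jordan form
J =
  [-3,  1,  0]
  [ 0, -3,  0]
  [ 0,  0, -3]
(up to reordering of blocks).

Per-block formulas:
  For a 2×2 Jordan block J_2(-3): exp(t · J_2(-3)) = e^(-3t)·(I + t·N), where N is the 2×2 nilpotent shift.
  For a 1×1 block at λ = -3: exp(t · [-3]) = [e^(-3t)].

After assembling e^{tJ} and conjugating by P, we get:

e^{tA} =
  [exp(-3*t), 0, 0]
  [0, exp(-3*t), 0]
  [-3*t*exp(-3*t), t*exp(-3*t), exp(-3*t)]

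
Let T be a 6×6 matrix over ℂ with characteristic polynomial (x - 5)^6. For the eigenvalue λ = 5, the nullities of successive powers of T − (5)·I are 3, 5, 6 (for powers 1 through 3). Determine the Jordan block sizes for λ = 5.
Block sizes for λ = 5: [3, 2, 1]

From the dimensions of kernels of powers, the number of Jordan blocks of size at least j is d_j − d_{j−1} where d_j = dim ker(N^j) (with d_0 = 0). Computing the differences gives [3, 2, 1].
The number of blocks of size exactly k is (#blocks of size ≥ k) − (#blocks of size ≥ k + 1), so the partition is: 1 block(s) of size 1, 1 block(s) of size 2, 1 block(s) of size 3.
In nonincreasing order the block sizes are [3, 2, 1].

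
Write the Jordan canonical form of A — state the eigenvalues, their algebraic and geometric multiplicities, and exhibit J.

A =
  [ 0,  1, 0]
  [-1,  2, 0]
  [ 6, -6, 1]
J_2(1) ⊕ J_1(1)

The characteristic polynomial is
  det(x·I − A) = x^3 - 3*x^2 + 3*x - 1 = (x - 1)^3

Eigenvalues and multiplicities (the geometric multiplicity of λ is n − rank(A − λI), which equals the number of Jordan blocks for λ):
  λ = 1: algebraic multiplicity = 3, geometric multiplicity = 2

Determining the block sizes for each eigenvalue:
  λ = 1: 2 blocks summing to 3 forces exactly one block of size 2 and the rest size 1 → block sizes [2, 1]

Assembling the blocks gives a Jordan form
J =
  [1, 1, 0]
  [0, 1, 0]
  [0, 0, 1]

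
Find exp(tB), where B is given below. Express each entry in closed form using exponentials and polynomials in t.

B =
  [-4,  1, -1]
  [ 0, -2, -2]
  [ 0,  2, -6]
e^{tB} =
  [exp(-4*t), t*exp(-4*t), -t*exp(-4*t)]
  [0, 2*t*exp(-4*t) + exp(-4*t), -2*t*exp(-4*t)]
  [0, 2*t*exp(-4*t), -2*t*exp(-4*t) + exp(-4*t)]

Strategy: write B = P · J · P⁻¹ where J is a Jordan canonical form, so e^{tB} = P · e^{tJ} · P⁻¹, and e^{tJ} can be computed block-by-block.

B has Jordan form
J =
  [-4,  1,  0]
  [ 0, -4,  0]
  [ 0,  0, -4]
(up to reordering of blocks).

Per-block formulas:
  For a 1×1 block at λ = -4: exp(t · [-4]) = [e^(-4t)].
  For a 2×2 Jordan block J_2(-4): exp(t · J_2(-4)) = e^(-4t)·(I + t·N), where N is the 2×2 nilpotent shift.

After assembling e^{tJ} and conjugating by P, we get:

e^{tB} =
  [exp(-4*t), t*exp(-4*t), -t*exp(-4*t)]
  [0, 2*t*exp(-4*t) + exp(-4*t), -2*t*exp(-4*t)]
  [0, 2*t*exp(-4*t), -2*t*exp(-4*t) + exp(-4*t)]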